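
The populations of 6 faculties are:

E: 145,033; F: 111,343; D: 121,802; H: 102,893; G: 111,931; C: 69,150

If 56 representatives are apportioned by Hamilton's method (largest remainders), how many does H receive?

The standard divisor is 662152/56 ≈ 11824.143.
Standard quotas: E 12.2658, F 9.4166, D 10.3011, H 8.7019, G 9.4663, C 5.8482.
Lower quotas: E 12, F 9, D 10, H 8, G 9, C 5 (sum 53, leaving 3 seats).
Remainders in descending order: C 0.8482, H 0.7019, G 0.4663, F 0.4166, D 0.3011, E 0.2658.
The surplus seats go to C, H, G.
H receives 9.

9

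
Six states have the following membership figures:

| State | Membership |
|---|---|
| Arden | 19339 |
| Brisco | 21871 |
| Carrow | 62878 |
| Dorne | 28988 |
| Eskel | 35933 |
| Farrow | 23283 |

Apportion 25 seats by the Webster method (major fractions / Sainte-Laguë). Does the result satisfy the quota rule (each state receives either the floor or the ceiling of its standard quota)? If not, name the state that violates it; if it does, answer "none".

none

Standard quotas: Arden 2.514, Brisco 2.843, Carrow 8.175, Dorne 3.769, Eskel 4.672, Farrow 3.027.
Webster allocation: Arden 2, Brisco 3, Carrow 8, Dorne 4, Eskel 5, Farrow 3.
Every allocation lies between the lower and upper quota.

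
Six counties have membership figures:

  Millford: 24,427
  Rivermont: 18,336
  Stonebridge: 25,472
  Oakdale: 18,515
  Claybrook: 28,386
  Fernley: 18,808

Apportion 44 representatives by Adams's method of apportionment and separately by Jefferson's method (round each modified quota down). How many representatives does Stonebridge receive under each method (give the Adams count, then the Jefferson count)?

9 and 8

Adams: Millford 8, Rivermont 6, Stonebridge 9, Oakdale 6, Claybrook 9, Fernley 6.
Jefferson: Millford 8, Rivermont 6, Stonebridge 8, Oakdale 6, Claybrook 10, Fernley 6.
Stonebridge gets 9 under Adams and 8 under Jefferson.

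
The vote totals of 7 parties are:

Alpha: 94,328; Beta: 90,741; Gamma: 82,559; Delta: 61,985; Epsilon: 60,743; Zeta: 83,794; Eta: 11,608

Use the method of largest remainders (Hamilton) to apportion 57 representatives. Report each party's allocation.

Alpha: 11; Beta: 11; Gamma: 10; Delta: 7; Epsilon: 7; Zeta: 10; Eta: 1

Total 485758; standard divisor 485758/57 ≈ 8522.07.
Standard quotas: Alpha 11.0687, Beta 10.6478, Gamma 9.6877, Delta 7.2735, Epsilon 7.1277, Zeta 9.8326, Eta 1.3621.
Lower quotas: Alpha 11, Beta 10, Gamma 9, Delta 7, Epsilon 7, Zeta 9, Eta 1 (sum 54, leaving 3 seats).
Remainders in descending order: Zeta 0.8326, Gamma 0.6877, Beta 0.6478, Eta 0.3621, Delta 0.2735, Epsilon 0.1277, Alpha 0.0687.
Largest remainders: Zeta, Gamma, Beta receive the extra seats.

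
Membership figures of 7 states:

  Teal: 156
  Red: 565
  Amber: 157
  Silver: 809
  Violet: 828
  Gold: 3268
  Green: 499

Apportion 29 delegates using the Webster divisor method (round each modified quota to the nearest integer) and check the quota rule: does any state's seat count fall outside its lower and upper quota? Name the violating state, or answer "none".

Gold

Standard quotas: Teal 0.720, Red 2.608, Amber 0.725, Silver 3.735, Violet 3.822, Gold 15.086, Green 2.304.
Webster allocation: Teal 1, Red 3, Amber 1, Silver 4, Violet 4, Gold 14, Green 2.
Gold has quota 15.086 (lower 15, upper 16) but receives 14 — outside the quota interval.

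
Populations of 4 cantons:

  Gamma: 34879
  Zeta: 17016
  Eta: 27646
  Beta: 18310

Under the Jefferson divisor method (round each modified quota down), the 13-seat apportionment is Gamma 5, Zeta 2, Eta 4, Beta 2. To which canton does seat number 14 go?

Priority for the next seat is population ÷ (current seats + 1).
Priorities: Gamma 5813.167, Zeta 5672.000, Eta 5529.200, Beta 6103.333.
Highest priority: Beta.

Beta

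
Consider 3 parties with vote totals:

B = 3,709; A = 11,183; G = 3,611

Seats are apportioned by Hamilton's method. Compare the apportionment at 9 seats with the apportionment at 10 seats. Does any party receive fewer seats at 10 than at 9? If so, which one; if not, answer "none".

At 9 seats: B 2, A 5, G 2.
At 10 seats: B 2, A 6, G 2.
No party's allocation decreased.

none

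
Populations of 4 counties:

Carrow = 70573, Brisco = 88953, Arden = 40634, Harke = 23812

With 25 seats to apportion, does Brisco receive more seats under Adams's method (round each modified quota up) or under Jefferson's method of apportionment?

Jefferson

Adams: Carrow 8, Brisco 9, Arden 5, Harke 3.
Jefferson: Carrow 8, Brisco 10, Arden 5, Harke 2.
Brisco gets 9 under Adams and 10 under Jefferson.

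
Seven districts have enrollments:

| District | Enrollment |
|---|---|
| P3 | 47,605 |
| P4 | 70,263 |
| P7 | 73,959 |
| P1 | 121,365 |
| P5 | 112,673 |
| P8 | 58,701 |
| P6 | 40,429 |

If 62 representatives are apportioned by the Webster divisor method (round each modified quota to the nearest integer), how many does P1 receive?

14

Standard divisor 524995/62 ≈ 8467.661; standard quotas: P3 5.622, P4 8.298, P7 8.734, P1 14.333, P5 13.306, P8 6.932, P6 4.775.
Rounding to the nearest integer gives P3 6, P4 8, P7 9, P1 14, P5 13, P8 7, P6 5 — total 62, matching the house size, so no adjustment is needed.
P1 receives 14.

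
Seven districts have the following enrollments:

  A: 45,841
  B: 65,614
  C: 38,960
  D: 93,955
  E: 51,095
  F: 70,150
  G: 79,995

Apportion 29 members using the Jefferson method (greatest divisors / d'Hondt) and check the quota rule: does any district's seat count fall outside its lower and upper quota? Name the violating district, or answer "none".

Standard quotas: A 2.983, B 4.270, C 2.535, D 6.115, E 3.325, F 4.565, G 5.206.
Jefferson allocation: A 3, B 4, C 2, D 7, E 3, F 5, G 5.
Every allocation lies between the lower and upper quota.

none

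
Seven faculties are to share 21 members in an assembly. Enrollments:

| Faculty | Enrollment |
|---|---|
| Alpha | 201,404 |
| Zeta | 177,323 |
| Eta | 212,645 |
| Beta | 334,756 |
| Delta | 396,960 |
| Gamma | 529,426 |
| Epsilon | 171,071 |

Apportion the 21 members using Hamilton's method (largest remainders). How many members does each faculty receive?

Standard divisor: 2023585 ÷ 21 ≈ 96361.19.
Standard quotas: Alpha 2.0901, Zeta 1.8402, Eta 2.2067, Beta 3.4740, Delta 4.1195, Gamma 5.4942, Epsilon 1.7753.
Lower quotas: Alpha 2, Zeta 1, Eta 2, Beta 3, Delta 4, Gamma 5, Epsilon 1 (sum 18, leaving 3 seats).
Remainders in descending order: Zeta 0.8402, Epsilon 0.7753, Gamma 0.4942, Beta 0.4740, Eta 0.2067, Delta 0.1195, Alpha 0.0901.
The surplus seats go to Zeta, Epsilon, Gamma.

Alpha: 2, Zeta: 2, Eta: 2, Beta: 3, Delta: 4, Gamma: 6, Epsilon: 2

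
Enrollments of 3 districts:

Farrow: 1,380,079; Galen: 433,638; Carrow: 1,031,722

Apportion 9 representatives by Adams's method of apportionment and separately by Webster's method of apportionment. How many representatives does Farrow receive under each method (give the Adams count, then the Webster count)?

4 and 5

Adams: Farrow 4, Galen 2, Carrow 3.
Webster: Farrow 5, Galen 1, Carrow 3.
Farrow gets 4 under Adams and 5 under Webster.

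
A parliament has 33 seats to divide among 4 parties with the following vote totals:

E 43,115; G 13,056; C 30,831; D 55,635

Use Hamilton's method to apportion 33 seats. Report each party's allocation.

E 10; G 3; C 7; D 13

The standard divisor is 142637/33 ≈ 4322.333.
Standard quotas: E 9.9749, G 3.0206, C 7.1330, D 12.8715.
Lower quotas: E 9, G 3, C 7, D 12 (sum 31, leaving 2 seats).
Remainders in descending order: E 0.9749, D 0.8715, C 0.1330, G 0.0206.
The surplus seats go to E, D.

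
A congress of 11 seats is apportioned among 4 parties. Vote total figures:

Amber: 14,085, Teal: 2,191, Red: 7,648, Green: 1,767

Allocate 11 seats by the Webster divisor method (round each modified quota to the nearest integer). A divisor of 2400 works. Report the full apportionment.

With modified divisor 2400: modified quotas Amber 5.869, Teal 0.913, Red 3.187, Green 0.736.
Rounding to the nearest integer: Amber 6, Teal 1, Red 3, Green 1 (total 11).

Amber 6; Teal 1; Red 3; Green 1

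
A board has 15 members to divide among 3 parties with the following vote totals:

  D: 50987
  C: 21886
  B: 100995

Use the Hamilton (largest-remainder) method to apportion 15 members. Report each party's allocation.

Standard divisor: 173868 ÷ 15 ≈ 11591.2.
Standard quotas: D 4.3988, C 1.8882, B 8.7131.
Lower quotas: D 4, C 1, B 8 (sum 13, leaving 2 seats).
Remainders in descending order: C 0.8882, B 0.7131, D 0.3988.
Largest remainders: C, B receive the extra seats.

D: 4; C: 2; B: 9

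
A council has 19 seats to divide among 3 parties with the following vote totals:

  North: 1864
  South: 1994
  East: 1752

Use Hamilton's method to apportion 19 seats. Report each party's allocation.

The standard divisor is 5610/19 ≈ 295.263.
Standard quotas: North 6.313, South 6.753, East 5.934.
Lower quotas: North 6, South 6, East 5 (sum 17, leaving 2 seats).
Remainders in descending order: East 0.934, South 0.753, North 0.313.
Largest remainders: East, South receive the extra seats.

North=6; South=7; East=6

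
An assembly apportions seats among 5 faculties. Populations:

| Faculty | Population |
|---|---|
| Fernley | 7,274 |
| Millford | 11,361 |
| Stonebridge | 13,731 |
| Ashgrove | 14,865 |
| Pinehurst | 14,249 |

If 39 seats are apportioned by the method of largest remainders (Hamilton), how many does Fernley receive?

Standard divisor: 61480 ÷ 39 ≈ 1576.41.
Standard quotas: Fernley 4.6143, Millford 7.2069, Stonebridge 8.7103, Ashgrove 9.4297, Pinehurst 9.0389.
Lower quotas: Fernley 4, Millford 7, Stonebridge 8, Ashgrove 9, Pinehurst 9 (sum 37, leaving 2 seats).
Remainders in descending order: Stonebridge 0.7103, Fernley 0.6143, Ashgrove 0.4297, Millford 0.2069, Pinehurst 0.0389.
The surplus seats go to Stonebridge, Fernley.
Fernley receives 5.

5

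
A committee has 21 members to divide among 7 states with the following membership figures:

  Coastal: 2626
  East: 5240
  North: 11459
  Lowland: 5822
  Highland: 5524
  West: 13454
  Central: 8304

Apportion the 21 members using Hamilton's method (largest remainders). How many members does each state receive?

Coastal=1, East=2, North=5, Lowland=2, Highland=2, West=6, Central=3

Total 52429; standard divisor 52429/21 ≈ 2496.619.
Standard quotas: Coastal 1.0518, East 2.0988, North 4.5898, Lowland 2.3320, Highland 2.2126, West 5.3889, Central 3.3261.
Lower quotas: Coastal 1, East 2, North 4, Lowland 2, Highland 2, West 5, Central 3 (sum 19, leaving 2 seats).
Remainders in descending order: North 0.5898, West 0.3889, Lowland 0.3320, Central 0.3261, Highland 0.2126, East 0.0988, Coastal 0.0518.
The surplus seats go to North, West.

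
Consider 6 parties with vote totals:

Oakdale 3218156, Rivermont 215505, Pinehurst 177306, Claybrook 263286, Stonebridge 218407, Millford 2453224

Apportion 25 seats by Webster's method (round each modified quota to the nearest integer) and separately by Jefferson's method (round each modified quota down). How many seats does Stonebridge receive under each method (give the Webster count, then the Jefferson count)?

Webster: Oakdale 12, Rivermont 1, Pinehurst 1, Claybrook 1, Stonebridge 1, Millford 9.
Jefferson: Oakdale 14, Rivermont 0, Pinehurst 0, Claybrook 1, Stonebridge 0, Millford 10.
Stonebridge gets 1 under Webster and 0 under Jefferson.

1 and 0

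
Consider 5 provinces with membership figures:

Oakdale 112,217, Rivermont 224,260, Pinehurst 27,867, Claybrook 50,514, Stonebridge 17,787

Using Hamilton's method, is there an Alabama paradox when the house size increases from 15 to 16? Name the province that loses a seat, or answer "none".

none

At 15 seats: Oakdale 4, Rivermont 8, Pinehurst 1, Claybrook 2, Stonebridge 0.
At 16 seats: Oakdale 4, Rivermont 8, Pinehurst 1, Claybrook 2, Stonebridge 1.
No province's allocation decreased.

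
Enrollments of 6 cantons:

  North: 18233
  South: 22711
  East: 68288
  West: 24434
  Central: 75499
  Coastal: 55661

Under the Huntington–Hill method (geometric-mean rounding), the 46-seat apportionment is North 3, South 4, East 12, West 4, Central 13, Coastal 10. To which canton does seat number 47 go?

Priority for the next seat is population ÷ (√(s·(s+1))).
Priorities: North 5263.414, South 5078.334, East 5467.416, West 5463.608, Central 5596.358, Coastal 5307.068.
Highest priority: Central.

Central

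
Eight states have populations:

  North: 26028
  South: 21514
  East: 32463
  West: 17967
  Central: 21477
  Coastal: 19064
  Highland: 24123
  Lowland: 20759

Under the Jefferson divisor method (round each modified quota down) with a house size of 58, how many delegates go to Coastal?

6

Standard divisor 183395/58 ≈ 3161.983; standard quotas: North 8.232, South 6.804, East 10.267, West 5.682, Central 6.792, Coastal 6.029, Highland 7.629, Lowland 6.565.
Rounding down gives 8, 6, 10, 5, 6, 6, 7, 6 = 54 seats, so the divisor must be adjusted.
With modified divisor 2980: modified quotas North 8.734, South 7.219, East 10.894, West 6.029, Central 7.207, Coastal 6.397, Highland 8.095, Lowland 6.966.
Rounding down: North 8, South 7, East 10, West 6, Central 7, Coastal 6, Highland 8, Lowland 6 (total 58).
Coastal receives 6.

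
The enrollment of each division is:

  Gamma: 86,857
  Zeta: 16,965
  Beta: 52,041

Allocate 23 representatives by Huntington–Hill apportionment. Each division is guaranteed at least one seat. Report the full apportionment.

Gamma 13, Zeta 2, Beta 8

With divisor 6940: modified quotas Gamma 12.515, Zeta 2.445, Beta 7.499.
Geometric-mean thresholds: Gamma √(12·13)=12.490, Zeta √(2·3)=2.449, Beta √(7·8)=7.483.
Each quota rounded against its threshold gives Gamma 13, Zeta 2, Beta 8 (total 23).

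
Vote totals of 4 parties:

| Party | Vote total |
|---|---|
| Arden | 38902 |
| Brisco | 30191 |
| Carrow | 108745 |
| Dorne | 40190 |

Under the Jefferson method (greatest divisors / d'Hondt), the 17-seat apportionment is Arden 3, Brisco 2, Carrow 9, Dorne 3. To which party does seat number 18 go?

Carrow

Priority for the next seat is population ÷ (current seats + 1).
Priorities: Arden 9725.500, Brisco 10063.667, Carrow 10874.500, Dorne 10047.500.
Highest priority: Carrow.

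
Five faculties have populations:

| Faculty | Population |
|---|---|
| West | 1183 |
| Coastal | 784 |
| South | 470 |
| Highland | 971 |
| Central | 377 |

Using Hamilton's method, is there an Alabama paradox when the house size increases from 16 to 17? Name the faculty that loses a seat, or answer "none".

At 16 seats: West 5, Coastal 3, South 2, Highland 4, Central 2.
At 17 seats: West 5, Coastal 4, South 2, Highland 4, Central 2.
No faculty's allocation decreased.

none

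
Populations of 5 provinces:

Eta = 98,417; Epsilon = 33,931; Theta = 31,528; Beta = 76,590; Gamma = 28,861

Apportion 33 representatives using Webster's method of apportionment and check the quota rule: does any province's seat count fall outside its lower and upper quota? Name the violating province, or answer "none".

Standard quotas: Eta 12.059, Epsilon 4.157, Theta 3.863, Beta 9.384, Gamma 3.536.
Webster allocation: Eta 12, Epsilon 4, Theta 4, Beta 9, Gamma 4.
Every allocation lies between the lower and upper quota.

none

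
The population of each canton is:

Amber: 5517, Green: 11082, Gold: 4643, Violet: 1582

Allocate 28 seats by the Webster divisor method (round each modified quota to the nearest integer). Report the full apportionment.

Standard divisor 22824/28 ≈ 815.143; standard quotas: Amber 6.768, Green 13.595, Gold 5.696, Violet 1.941.
Rounding to the nearest integer gives 7, 14, 6, 2 = 29 seats, so the divisor must be adjusted.
With modified divisor 830: modified quotas Amber 6.647, Green 13.352, Gold 5.594, Violet 1.906.
Rounding to the nearest integer: Amber 7, Green 13, Gold 6, Violet 2 (total 28).

Amber=7, Green=13, Gold=6, Violet=2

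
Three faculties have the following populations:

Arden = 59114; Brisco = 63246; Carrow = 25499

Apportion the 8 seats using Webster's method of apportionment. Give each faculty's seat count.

Standard divisor 147859/8 ≈ 18482.375; standard quotas: Arden 3.198, Brisco 3.422, Carrow 1.380.
Rounding to the nearest integer gives 3, 3, 1 = 7 seats, so the divisor must be adjusted.
With modified divisor 17500: modified quotas Arden 3.378, Brisco 3.614, Carrow 1.457.
Rounding to the nearest integer: Arden 3, Brisco 4, Carrow 1 (total 8).

Arden 3, Brisco 4, Carrow 1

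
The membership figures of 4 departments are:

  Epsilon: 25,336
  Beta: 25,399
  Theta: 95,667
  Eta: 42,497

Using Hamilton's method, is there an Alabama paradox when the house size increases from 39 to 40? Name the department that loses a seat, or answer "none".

none

At 39 seats: Epsilon 5, Beta 5, Theta 20, Eta 9.
At 40 seats: Epsilon 5, Beta 6, Theta 20, Eta 9.
No department's allocation decreased.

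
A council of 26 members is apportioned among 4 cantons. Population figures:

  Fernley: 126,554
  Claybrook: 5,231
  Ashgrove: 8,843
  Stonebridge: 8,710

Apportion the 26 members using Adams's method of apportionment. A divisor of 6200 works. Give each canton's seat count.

With modified divisor 6200: modified quotas Fernley 20.412, Claybrook 0.844, Ashgrove 1.426, Stonebridge 1.405.
Rounding up: Fernley 21, Claybrook 1, Ashgrove 2, Stonebridge 2 (total 26).

Fernley 21; Claybrook 1; Ashgrove 2; Stonebridge 2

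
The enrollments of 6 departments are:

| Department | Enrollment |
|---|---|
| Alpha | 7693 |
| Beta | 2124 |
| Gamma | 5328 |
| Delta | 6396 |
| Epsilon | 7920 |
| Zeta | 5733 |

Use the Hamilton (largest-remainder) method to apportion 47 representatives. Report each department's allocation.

Standard divisor: 35194 ÷ 47 ≈ 748.809.
Standard quotas: Alpha 10.2737, Beta 2.8365, Gamma 7.1153, Delta 8.5416, Epsilon 10.5768, Zeta 7.6562.
Lower quotas: Alpha 10, Beta 2, Gamma 7, Delta 8, Epsilon 10, Zeta 7 (sum 44, leaving 3 seats).
Remainders in descending order: Beta 0.8365, Zeta 0.6562, Epsilon 0.5768, Delta 0.5416, Alpha 0.2737, Gamma 0.1153.
The surplus seats go to Beta, Zeta, Epsilon.

Alpha 10; Beta 3; Gamma 7; Delta 8; Epsilon 11; Zeta 8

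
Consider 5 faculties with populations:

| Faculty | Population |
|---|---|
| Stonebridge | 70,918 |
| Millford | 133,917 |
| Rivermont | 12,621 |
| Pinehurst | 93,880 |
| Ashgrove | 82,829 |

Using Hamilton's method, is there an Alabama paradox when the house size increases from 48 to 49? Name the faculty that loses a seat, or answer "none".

Rivermont

At 48 seats: Stonebridge 9, Millford 16, Rivermont 2, Pinehurst 11, Ashgrove 10.
At 49 seats: Stonebridge 9, Millford 17, Rivermont 1, Pinehurst 12, Ashgrove 10.
Rivermont drops from 2 to 1.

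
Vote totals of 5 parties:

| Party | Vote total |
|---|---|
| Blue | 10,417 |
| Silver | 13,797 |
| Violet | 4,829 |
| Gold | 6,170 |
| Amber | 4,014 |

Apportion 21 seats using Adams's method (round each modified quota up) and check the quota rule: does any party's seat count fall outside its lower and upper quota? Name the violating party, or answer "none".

Standard quotas: Blue 5.577, Silver 7.386, Violet 2.585, Gold 3.303, Amber 2.149.
Adams allocation: Blue 6, Silver 7, Violet 3, Gold 3, Amber 2.
Every allocation lies between the lower and upper quota.

none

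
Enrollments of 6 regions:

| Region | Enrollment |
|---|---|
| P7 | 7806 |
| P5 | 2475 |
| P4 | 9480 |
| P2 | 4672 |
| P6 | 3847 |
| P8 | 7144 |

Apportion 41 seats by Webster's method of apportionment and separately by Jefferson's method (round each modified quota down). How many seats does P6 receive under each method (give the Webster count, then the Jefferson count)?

Webster: P7 9, P5 3, P4 11, P2 5, P6 5, P8 8.
Jefferson: P7 9, P5 3, P4 11, P2 5, P6 4, P8 9.
P6 gets 5 under Webster and 4 under Jefferson.

5 and 4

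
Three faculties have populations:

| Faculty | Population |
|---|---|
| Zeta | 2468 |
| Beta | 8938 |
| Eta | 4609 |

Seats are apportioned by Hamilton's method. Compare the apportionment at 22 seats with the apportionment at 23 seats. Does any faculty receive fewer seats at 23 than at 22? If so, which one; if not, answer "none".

Zeta

At 22 seats: Zeta 4, Beta 12, Eta 6.
At 23 seats: Zeta 3, Beta 13, Eta 7.
Zeta drops from 4 to 3.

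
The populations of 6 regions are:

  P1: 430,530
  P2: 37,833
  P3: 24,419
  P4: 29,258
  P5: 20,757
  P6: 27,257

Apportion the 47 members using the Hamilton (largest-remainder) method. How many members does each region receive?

The standard divisor is 570054/47 ≈ 12128.809.
Standard quotas: P1 35.4965, P2 3.1193, P3 2.0133, P4 2.4123, P5 1.7114, P6 2.2473.
Lower quotas: P1 35, P2 3, P3 2, P4 2, P5 1, P6 2 (sum 45, leaving 2 seats).
Remainders in descending order: P5 0.7114, P1 0.4965, P4 0.4123, P6 0.2473, P2 0.1193, P3 0.0133.
The surplus seats go to P5, P1.

P1 36, P2 3, P3 2, P4 2, P5 2, P6 2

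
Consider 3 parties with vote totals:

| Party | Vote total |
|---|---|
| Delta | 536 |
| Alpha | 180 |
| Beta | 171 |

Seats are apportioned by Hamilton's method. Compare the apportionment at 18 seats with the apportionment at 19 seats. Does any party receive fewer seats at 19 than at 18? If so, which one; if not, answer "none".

none

At 18 seats: Delta 11, Alpha 4, Beta 3.
At 19 seats: Delta 11, Alpha 4, Beta 4.
No party's allocation decreased.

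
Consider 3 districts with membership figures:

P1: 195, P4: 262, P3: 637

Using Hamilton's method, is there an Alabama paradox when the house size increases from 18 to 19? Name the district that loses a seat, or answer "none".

At 18 seats: P1 3, P4 4, P3 11.
At 19 seats: P1 3, P4 5, P3 11.
No district's allocation decreased.

none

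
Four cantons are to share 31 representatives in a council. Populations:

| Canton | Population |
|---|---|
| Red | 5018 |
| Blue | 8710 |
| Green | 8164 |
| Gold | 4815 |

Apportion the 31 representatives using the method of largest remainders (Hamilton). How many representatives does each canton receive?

The standard divisor is 26707/31 ≈ 861.516.
Standard quotas: Red 5.8246, Blue 10.1101, Green 9.4763, Gold 5.5890.
Lower quotas: Red 5, Blue 10, Green 9, Gold 5 (sum 29, leaving 2 seats).
Remainders in descending order: Red 0.8246, Gold 0.5890, Green 0.4763, Blue 0.1101.
The surplus seats go to Red, Gold.

Red: 6, Blue: 10, Green: 9, Gold: 6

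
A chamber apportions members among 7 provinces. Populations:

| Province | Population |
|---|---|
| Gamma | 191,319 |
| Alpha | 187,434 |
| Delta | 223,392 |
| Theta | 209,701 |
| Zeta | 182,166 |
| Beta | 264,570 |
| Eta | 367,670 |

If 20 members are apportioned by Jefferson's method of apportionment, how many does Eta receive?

5

Standard divisor 1626252/20 ≈ 81312.6; standard quotas: Gamma 2.353, Alpha 2.305, Delta 2.747, Theta 2.579, Zeta 2.240, Beta 3.254, Eta 4.522.
Rounding down gives 2, 2, 2, 2, 2, 3, 4 = 17 seats, so the divisor must be adjusted.
With modified divisor 68000: modified quotas Gamma 2.814, Alpha 2.756, Delta 3.285, Theta 3.084, Zeta 2.679, Beta 3.891, Eta 5.407.
Rounding down: Gamma 2, Alpha 2, Delta 3, Theta 3, Zeta 2, Beta 3, Eta 5 (total 20).
Eta receives 5.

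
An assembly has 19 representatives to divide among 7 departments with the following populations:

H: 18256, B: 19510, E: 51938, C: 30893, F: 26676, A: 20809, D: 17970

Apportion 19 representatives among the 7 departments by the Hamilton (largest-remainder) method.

Total 186052; standard divisor 186052/19 ≈ 9792.211.
Standard quotas: H 1.8643, B 1.9924, E 5.3040, C 3.1549, F 2.7242, A 2.1251, D 1.8351.
Lower quotas: H 1, B 1, E 5, C 3, F 2, A 2, D 1 (sum 15, leaving 4 seats).
Remainders in descending order: B 0.9924, H 0.8643, D 0.8351, F 0.7242, E 0.3040, C 0.1549, A 0.1251.
Largest remainders: B, H, D, F receive the extra seats.

H: 2, B: 2, E: 5, C: 3, F: 3, A: 2, D: 2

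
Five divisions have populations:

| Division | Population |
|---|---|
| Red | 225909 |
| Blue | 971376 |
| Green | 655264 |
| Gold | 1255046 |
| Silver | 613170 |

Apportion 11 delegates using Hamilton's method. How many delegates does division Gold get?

Total 3720765; standard divisor 3720765/11 ≈ 338251.364.
Standard quotas: Red 0.6679, Blue 2.8718, Green 1.9372, Gold 3.7104, Silver 1.8128.
Lower quotas: Red 0, Blue 2, Green 1, Gold 3, Silver 1 (sum 7, leaving 4 seats).
Remainders in descending order: Green 0.9372, Blue 0.8718, Silver 0.8128, Gold 0.7104, Red 0.6679.
Largest remainders: Green, Blue, Silver, Gold receive the extra seats.
Gold receives 4.

4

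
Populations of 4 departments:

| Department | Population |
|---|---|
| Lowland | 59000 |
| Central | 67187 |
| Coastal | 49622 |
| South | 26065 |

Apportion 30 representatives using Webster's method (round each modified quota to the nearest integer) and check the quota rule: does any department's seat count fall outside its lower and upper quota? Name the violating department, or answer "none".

Standard quotas: Lowland 8.768, Central 9.984, Coastal 7.374, South 3.873.
Webster allocation: Lowland 9, Central 10, Coastal 7, South 4.
Every allocation lies between the lower and upper quota.

none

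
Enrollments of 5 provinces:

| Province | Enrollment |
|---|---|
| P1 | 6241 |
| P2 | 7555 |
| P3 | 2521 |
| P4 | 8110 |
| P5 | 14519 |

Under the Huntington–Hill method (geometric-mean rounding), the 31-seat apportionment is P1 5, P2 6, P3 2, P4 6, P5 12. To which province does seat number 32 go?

P4

Priority for the next seat is population ÷ (√(s·(s+1))).
Priorities: P1 1139.445, P2 1165.762, P3 1029.194, P4 1251.400, P5 1162.450.
Highest priority: P4.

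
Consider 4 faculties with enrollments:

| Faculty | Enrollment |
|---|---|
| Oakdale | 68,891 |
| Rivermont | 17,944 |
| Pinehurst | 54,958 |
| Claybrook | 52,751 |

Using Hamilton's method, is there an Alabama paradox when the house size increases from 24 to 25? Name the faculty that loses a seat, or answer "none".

none

At 24 seats: Oakdale 8, Rivermont 2, Pinehurst 7, Claybrook 7.
At 25 seats: Oakdale 9, Rivermont 2, Pinehurst 7, Claybrook 7.
No faculty's allocation decreased.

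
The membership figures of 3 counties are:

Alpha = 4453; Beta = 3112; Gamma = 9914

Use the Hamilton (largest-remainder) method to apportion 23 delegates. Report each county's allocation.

Alpha=6, Beta=4, Gamma=13

Total 17479; standard divisor 17479/23 ≈ 759.957.
Standard quotas: Alpha 5.8595, Beta 4.0950, Gamma 13.0455.
Lower quotas: Alpha 5, Beta 4, Gamma 13 (sum 22, leaving 1 seat).
Remainders in descending order: Alpha 0.8595, Beta 0.0950, Gamma 0.0455.
The surplus seat goes to Alpha.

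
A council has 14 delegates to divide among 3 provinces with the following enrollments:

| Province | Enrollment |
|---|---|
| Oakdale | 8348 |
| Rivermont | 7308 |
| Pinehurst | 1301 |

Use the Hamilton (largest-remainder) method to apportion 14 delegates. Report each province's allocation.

The standard divisor is 16957/14 ≈ 1211.214.
Standard quotas: Oakdale 6.8923, Rivermont 6.0336, Pinehurst 1.0741.
Lower quotas: Oakdale 6, Rivermont 6, Pinehurst 1 (sum 13, leaving 1 seat).
Remainders in descending order: Oakdale 0.8923, Pinehurst 0.0741, Rivermont 0.0336.
Largest remainder: Oakdale receives the extra seat.

Oakdale 7, Rivermont 6, Pinehurst 1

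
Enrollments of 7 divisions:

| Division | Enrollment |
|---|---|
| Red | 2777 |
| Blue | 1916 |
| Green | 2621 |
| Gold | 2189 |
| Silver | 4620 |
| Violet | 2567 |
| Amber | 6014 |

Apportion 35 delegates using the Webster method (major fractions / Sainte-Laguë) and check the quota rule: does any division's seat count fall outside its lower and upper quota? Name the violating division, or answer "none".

none

Standard quotas: Red 4.281, Blue 2.954, Green 4.040, Gold 3.375, Silver 7.122, Violet 3.957, Amber 9.271.
Webster allocation: Red 4, Blue 3, Green 4, Gold 3, Silver 7, Violet 4, Amber 10.
Every allocation lies between the lower and upper quota.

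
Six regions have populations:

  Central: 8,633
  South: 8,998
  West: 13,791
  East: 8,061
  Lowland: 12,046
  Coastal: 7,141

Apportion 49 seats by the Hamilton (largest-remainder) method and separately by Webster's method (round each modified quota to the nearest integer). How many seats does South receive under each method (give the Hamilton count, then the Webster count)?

Hamilton: Central 7, South 7, West 12, East 7, Lowland 10, Coastal 6.
Webster: Central 7, South 8, West 11, East 7, Lowland 10, Coastal 6.
South gets 7 under Hamilton and 8 under Webster.

7 and 8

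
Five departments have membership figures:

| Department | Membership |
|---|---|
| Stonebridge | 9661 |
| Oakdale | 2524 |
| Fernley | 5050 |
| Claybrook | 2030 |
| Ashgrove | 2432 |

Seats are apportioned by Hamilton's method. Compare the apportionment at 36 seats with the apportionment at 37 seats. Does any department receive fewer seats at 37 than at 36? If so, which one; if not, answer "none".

At 36 seats: Stonebridge 16, Oakdale 4, Fernley 9, Claybrook 3, Ashgrove 4.
At 37 seats: Stonebridge 17, Oakdale 4, Fernley 9, Claybrook 3, Ashgrove 4.
No department's allocation decreased.

none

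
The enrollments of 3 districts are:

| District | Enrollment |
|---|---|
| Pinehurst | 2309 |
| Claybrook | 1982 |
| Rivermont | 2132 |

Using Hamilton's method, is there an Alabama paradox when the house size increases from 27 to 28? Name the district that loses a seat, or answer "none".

none

At 27 seats: Pinehurst 10, Claybrook 8, Rivermont 9.
At 28 seats: Pinehurst 10, Claybrook 9, Rivermont 9.
No district's allocation decreased.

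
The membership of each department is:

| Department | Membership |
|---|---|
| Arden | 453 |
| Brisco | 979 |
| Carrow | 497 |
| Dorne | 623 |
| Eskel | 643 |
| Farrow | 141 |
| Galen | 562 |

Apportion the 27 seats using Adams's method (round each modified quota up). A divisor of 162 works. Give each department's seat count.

With modified divisor 162: modified quotas Arden 2.796, Brisco 6.043, Carrow 3.068, Dorne 3.846, Eskel 3.969, Farrow 0.870, Galen 3.469.
Rounding up: Arden 3, Brisco 7, Carrow 4, Dorne 4, Eskel 4, Farrow 1, Galen 4 (total 27).

Arden=3; Brisco=7; Carrow=4; Dorne=4; Eskel=4; Farrow=1; Galen=4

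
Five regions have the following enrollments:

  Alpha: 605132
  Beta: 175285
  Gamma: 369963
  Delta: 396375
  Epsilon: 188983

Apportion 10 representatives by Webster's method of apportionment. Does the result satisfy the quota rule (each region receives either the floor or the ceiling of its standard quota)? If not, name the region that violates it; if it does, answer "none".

none

Standard quotas: Alpha 3.486, Beta 1.010, Gamma 2.131, Delta 2.284, Epsilon 1.089.
Webster allocation: Alpha 4, Beta 1, Gamma 2, Delta 2, Epsilon 1.
Every allocation lies between the lower and upper quota.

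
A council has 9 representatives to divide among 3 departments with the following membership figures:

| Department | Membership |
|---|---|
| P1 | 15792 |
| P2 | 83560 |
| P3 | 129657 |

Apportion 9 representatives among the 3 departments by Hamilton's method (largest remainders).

The standard divisor is 229009/9 ≈ 25445.444.
Standard quotas: P1 0.6206, P2 3.2839, P3 5.0955.
Lower quotas: P1 0, P2 3, P3 5 (sum 8, leaving 1 seat).
Remainders in descending order: P1 0.6206, P2 0.2839, P3 0.0955.
The surplus seat goes to P1.

P1 1, P2 3, P3 5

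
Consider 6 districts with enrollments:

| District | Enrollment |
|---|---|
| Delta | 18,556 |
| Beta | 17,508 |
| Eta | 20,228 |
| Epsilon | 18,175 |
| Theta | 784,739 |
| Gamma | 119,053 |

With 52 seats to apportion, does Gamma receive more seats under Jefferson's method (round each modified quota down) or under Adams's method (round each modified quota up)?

Adams

Jefferson: Delta 1, Beta 0, Eta 1, Epsilon 1, Theta 43, Gamma 6.
Adams: Delta 1, Beta 1, Eta 2, Epsilon 1, Theta 40, Gamma 7.
Gamma gets 6 under Jefferson and 7 under Adams.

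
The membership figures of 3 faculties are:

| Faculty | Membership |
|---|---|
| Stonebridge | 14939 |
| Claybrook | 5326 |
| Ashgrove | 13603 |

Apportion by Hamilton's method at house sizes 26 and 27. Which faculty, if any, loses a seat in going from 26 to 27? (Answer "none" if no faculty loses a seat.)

At 26 seats: Stonebridge 12, Claybrook 4, Ashgrove 10.
At 27 seats: Stonebridge 12, Claybrook 4, Ashgrove 11.
No faculty's allocation decreased.

none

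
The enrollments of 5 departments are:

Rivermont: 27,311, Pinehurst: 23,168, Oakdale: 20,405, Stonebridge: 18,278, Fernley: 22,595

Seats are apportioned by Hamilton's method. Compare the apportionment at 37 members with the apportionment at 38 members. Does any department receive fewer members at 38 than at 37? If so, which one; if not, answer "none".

At 37 seats: Rivermont 9, Pinehurst 8, Oakdale 7, Stonebridge 6, Fernley 7.
At 38 seats: Rivermont 9, Pinehurst 8, Oakdale 7, Stonebridge 6, Fernley 8.
No department's allocation decreased.

none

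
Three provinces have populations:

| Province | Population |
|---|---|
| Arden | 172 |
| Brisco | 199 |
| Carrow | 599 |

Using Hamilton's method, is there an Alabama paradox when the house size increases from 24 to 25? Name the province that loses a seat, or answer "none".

none

At 24 seats: Arden 4, Brisco 5, Carrow 15.
At 25 seats: Arden 4, Brisco 5, Carrow 16.
No province's allocation decreased.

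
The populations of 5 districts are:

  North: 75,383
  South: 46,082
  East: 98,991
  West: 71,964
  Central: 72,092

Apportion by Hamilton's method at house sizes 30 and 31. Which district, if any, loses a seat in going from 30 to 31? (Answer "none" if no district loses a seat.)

none

At 30 seats: North 6, South 4, East 8, West 6, Central 6.
At 31 seats: North 6, South 4, East 9, West 6, Central 6.
No district's allocation decreased.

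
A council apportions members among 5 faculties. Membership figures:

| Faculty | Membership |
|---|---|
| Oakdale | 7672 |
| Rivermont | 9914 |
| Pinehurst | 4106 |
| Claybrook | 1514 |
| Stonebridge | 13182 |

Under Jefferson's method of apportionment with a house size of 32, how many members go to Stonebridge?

Standard divisor 36388/32 ≈ 1137.125; standard quotas: Oakdale 6.747, Rivermont 8.718, Pinehurst 3.611, Claybrook 1.331, Stonebridge 11.592.
Rounding down gives 6, 8, 3, 1, 11 = 29 seats, so the divisor must be adjusted.
With modified divisor 1060: modified quotas Oakdale 7.238, Rivermont 9.353, Pinehurst 3.874, Claybrook 1.428, Stonebridge 12.436.
Rounding down: Oakdale 7, Rivermont 9, Pinehurst 3, Claybrook 1, Stonebridge 12 (total 32).
Stonebridge receives 12.

12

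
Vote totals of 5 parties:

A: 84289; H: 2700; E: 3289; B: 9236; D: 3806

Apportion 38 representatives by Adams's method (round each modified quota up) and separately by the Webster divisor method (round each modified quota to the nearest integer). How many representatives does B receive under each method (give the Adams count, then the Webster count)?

4 and 3

Adams: A 29, H 1, E 2, B 4, D 2.
Webster: A 32, H 1, E 1, B 3, D 1.
B gets 4 under Adams and 3 under Webster.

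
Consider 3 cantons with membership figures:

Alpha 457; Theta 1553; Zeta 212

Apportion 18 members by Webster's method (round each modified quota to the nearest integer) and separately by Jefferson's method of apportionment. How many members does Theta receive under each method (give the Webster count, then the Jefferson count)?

Webster: Alpha 4, Theta 12, Zeta 2.
Jefferson: Alpha 4, Theta 13, Zeta 1.
Theta gets 12 under Webster and 13 under Jefferson.

12 and 13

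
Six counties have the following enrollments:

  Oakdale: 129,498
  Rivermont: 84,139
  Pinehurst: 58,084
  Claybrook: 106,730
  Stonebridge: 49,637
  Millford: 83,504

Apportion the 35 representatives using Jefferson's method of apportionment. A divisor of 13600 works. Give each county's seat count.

Oakdale 9, Rivermont 6, Pinehurst 4, Claybrook 7, Stonebridge 3, Millford 6

With modified divisor 13600: modified quotas Oakdale 9.522, Rivermont 6.187, Pinehurst 4.271, Claybrook 7.848, Stonebridge 3.650, Millford 6.140.
Rounding down: Oakdale 9, Rivermont 6, Pinehurst 4, Claybrook 7, Stonebridge 3, Millford 6 (total 35).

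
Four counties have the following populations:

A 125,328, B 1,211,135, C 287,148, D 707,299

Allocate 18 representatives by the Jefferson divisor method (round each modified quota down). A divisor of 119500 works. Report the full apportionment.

A=1, B=10, C=2, D=5

With modified divisor 119500: modified quotas A 1.049, B 10.135, C 2.403, D 5.919.
Rounding down: A 1, B 10, C 2, D 5 (total 18).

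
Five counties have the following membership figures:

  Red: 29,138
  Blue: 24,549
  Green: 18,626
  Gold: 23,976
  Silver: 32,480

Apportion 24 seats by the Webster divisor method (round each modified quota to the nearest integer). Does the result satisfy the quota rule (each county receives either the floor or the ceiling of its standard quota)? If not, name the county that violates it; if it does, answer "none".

Standard quotas: Red 5.431, Blue 4.575, Green 3.472, Gold 4.469, Silver 6.054.
Webster allocation: Red 5, Blue 5, Green 3, Gold 5, Silver 6.
Every allocation lies between the lower and upper quota.

none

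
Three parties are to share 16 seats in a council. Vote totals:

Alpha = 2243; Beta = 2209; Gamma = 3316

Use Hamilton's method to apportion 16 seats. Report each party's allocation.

Alpha: 5, Beta: 4, Gamma: 7

The standard divisor is 7768/16 ≈ 485.5.
Standard quotas: Alpha 4.620, Beta 4.550, Gamma 6.830.
Lower quotas: Alpha 4, Beta 4, Gamma 6 (sum 14, leaving 2 seats).
Remainders in descending order: Gamma 0.830, Alpha 0.620, Beta 0.550.
Largest remainders: Gamma, Alpha receive the extra seats.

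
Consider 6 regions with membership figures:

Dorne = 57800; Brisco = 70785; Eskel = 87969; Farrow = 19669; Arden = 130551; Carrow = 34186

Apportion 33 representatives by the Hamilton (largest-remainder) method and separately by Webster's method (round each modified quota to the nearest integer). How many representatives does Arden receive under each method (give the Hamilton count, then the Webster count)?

Hamilton: Dorne 5, Brisco 6, Eskel 7, Farrow 1, Arden 11, Carrow 3.
Webster: Dorne 5, Brisco 6, Eskel 7, Farrow 2, Arden 10, Carrow 3.
Arden gets 11 under Hamilton and 10 under Webster.

11 and 10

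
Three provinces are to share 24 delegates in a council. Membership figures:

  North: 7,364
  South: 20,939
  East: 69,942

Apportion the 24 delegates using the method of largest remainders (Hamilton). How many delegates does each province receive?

North 2, South 5, East 17

Standard divisor: 98245 ÷ 24 ≈ 4093.542.
Standard quotas: North 1.7989, South 5.1151, East 17.0859.
Lower quotas: North 1, South 5, East 17 (sum 23, leaving 1 seat).
Remainders in descending order: North 0.7989, South 0.1151, East 0.0859.
Largest remainder: North receives the extra seat.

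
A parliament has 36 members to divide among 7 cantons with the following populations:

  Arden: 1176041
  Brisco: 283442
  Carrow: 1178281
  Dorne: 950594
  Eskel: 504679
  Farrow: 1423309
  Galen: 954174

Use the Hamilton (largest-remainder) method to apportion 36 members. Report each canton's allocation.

Arden: 6, Brisco: 2, Carrow: 7, Dorne: 5, Eskel: 3, Farrow: 8, Galen: 5

Standard divisor: 6470520 ÷ 36 ≈ 179736.667.
Standard quotas: Arden 6.5431, Brisco 1.5770, Carrow 6.5556, Dorne 5.2888, Eskel 2.8079, Farrow 7.9189, Galen 5.3087.
Lower quotas: Arden 6, Brisco 1, Carrow 6, Dorne 5, Eskel 2, Farrow 7, Galen 5 (sum 32, leaving 4 seats).
Remainders in descending order: Farrow 0.9189, Eskel 0.8079, Brisco 0.5770, Carrow 0.5556, Arden 0.5431, Galen 0.3087, Dorne 0.2888.
The surplus seats go to Farrow, Eskel, Brisco, Carrow.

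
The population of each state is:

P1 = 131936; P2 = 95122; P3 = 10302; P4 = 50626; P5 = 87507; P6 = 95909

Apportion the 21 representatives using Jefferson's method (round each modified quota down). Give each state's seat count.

Standard divisor 471402/21 ≈ 22447.714; standard quotas: P1 5.877, P2 4.237, P3 0.459, P4 2.255, P5 3.898, P6 4.273.
Rounding down gives 5, 4, 0, 2, 3, 4 = 18 seats, so the divisor must be adjusted.
With modified divisor 19103: modified quotas P1 6.907, P2 4.979, P3 0.539, P4 2.650, P5 4.581, P6 5.021.
Rounding down: P1 6, P2 4, P3 0, P4 2, P5 4, P6 5 (total 21).

P1: 6; P2: 4; P3: 0; P4: 2; P5: 4; P6: 5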